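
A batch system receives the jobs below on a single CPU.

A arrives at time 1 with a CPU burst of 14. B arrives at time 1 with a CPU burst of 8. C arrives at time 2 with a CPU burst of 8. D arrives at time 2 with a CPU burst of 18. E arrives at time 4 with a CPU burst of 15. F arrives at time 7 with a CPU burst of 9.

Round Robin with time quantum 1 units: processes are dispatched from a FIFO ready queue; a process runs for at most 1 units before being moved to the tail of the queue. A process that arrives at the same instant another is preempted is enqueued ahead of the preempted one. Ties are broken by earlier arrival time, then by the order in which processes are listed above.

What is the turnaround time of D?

71

Schedule: | idle 0-1 | A 1-2 | B 2-3 | C 3-4 | D 4-5 | A 5-6 | B 6-7 | E 7-8 | C 8-9 | D 9-10 | A 10-11 | F 11-12 | B 12-13 | E 13-14 | C 14-15 | D 15-16 | A 16-17 | F 17-18 | B 18-19 | E 19-20 | C 20-21 | D 21-22 | A 22-23 | F 23-24 | B 24-25 | E 25-26 | C 26-27 | D 27-28 | A 28-29 | F 29-30 | B 30-31 | E 31-32 | C 32-33 | D 33-34 | A 34-35 | F 35-36 | B 36-37 | E 37-38 | C 38-39 | D 39-40 | A 40-41 | F 41-42 | B 42-43 | E 43-44 | C 44-45 | D 45-46 | A 46-47 | F 47-48 | E 48-49 | D 49-50 | A 50-51 | F 51-52 | E 52-53 | D 53-54 | A 54-55 | F 55-56 | E 56-57 | D 57-58 | A 58-59 | E 59-60 | D 60-61 | A 61-62 | E 62-63 | D 63-64 | A 64-65 | E 65-66 | D 66-67 | E 67-68 | D 68-69 | E 69-70 | D 70-73 |
Completion: A=65  B=43  C=45  D=73  E=70  F=56
Turnaround(D) = completion − arrival = 73 − 2 = 71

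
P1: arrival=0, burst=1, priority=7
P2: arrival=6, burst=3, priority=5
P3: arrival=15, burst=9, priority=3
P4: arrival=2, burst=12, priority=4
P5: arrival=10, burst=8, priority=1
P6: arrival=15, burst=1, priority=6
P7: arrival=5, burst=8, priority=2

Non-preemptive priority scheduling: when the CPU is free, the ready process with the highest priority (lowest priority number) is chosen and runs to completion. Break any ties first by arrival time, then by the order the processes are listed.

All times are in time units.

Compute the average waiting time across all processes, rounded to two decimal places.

Schedule: | P1 0-1 | idle 1-2 | P4 2-14 | P5 14-22 | P7 22-30 | P3 30-39 | P2 39-42 | P6 42-43 |
Completion: P1=1  P2=42  P3=39  P4=14  P5=22  P6=43  P7=30
Turnaround (C−A): P1=1  P2=36  P3=24  P4=12  P5=12  P6=28  P7=25
Waiting times: P1=0, P2=33, P3=15, P4=0, P5=4, P6=27, P7=17
Average waiting = (0+33+15+0+4+27+17) / 7 = 96/7 = 13.71

13.71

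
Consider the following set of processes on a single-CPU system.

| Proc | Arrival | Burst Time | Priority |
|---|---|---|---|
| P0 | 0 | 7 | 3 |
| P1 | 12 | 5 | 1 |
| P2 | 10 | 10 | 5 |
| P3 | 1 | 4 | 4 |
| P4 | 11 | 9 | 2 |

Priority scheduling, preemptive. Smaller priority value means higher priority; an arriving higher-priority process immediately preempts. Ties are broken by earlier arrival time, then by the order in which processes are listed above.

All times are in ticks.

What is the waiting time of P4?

Timeline: | P0 0-7 | P3 7-11 | P4 11-12 | P1 12-17 | P4 17-25 | P2 25-35 |
Completion: P0=7  P1=17  P2=35  P3=11  P4=25
Turnaround (C−A): P0=7  P1=5  P2=25  P3=10  P4=14
Waiting(P4) = turnaround − burst = 14 − 9 = 5

5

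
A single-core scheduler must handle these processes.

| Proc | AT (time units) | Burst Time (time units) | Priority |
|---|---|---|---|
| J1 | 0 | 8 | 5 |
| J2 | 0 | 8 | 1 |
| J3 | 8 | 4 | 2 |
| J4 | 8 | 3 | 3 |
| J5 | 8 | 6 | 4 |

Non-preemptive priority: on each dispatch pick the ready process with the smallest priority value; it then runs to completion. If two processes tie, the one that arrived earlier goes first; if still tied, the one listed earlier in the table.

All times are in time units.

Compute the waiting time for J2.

0

Schedule: | J2 0-8 | J3 8-12 | J4 12-15 | J5 15-21 | J1 21-29 |
Completion: J1=29  J2=8  J3=12  J4=15  J5=21
Waiting(J2) = turnaround − burst = 8 − 8 = 0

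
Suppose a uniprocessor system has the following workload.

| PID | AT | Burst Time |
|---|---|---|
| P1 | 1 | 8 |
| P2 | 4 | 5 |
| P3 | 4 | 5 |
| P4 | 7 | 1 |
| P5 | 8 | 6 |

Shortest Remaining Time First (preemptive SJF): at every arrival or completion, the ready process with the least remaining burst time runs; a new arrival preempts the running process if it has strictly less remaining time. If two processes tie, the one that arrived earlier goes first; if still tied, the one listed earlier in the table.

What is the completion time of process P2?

Schedule: | idle 0-1 | P1 1-7 | P4 7-8 | P1 8-10 | P2 10-15 | P3 15-20 | P5 20-26 |
Completion: P1=10  P2=15  P3=20  P4=8  P5=26
Turnaround (C−A): P1=9  P2=11  P3=16  P4=1  P5=18

15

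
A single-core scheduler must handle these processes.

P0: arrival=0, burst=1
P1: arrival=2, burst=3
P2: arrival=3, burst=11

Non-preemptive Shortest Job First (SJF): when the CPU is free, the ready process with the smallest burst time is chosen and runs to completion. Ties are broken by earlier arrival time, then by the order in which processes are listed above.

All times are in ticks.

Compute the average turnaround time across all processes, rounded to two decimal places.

5.67

Schedule: | P0 0-1 | idle 1-2 | P1 2-5 | P2 5-16 |
Completion: P0=1  P1=5  P2=16
Turnaround times: P0=1, P1=3, P2=13
Average turnaround = (1+3+13) / 3 = 17/3 = 5.67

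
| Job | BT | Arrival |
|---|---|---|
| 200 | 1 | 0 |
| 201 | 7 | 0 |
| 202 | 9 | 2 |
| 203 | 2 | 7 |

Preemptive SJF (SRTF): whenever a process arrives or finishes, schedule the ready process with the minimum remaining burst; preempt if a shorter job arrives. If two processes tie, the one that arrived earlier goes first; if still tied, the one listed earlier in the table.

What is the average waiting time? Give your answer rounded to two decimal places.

Gantt: | 200 0-1 | 201 1-8 | 203 8-10 | 202 10-19 |
Completion: 200=1  201=8  202=19  203=10
Turnaround (C−A): 200=1  201=8  202=17  203=3
Waiting times: 200=0, 201=1, 202=8, 203=1
Average waiting = (0+1+8+1) / 4 = 10/4 = 2.50

2.50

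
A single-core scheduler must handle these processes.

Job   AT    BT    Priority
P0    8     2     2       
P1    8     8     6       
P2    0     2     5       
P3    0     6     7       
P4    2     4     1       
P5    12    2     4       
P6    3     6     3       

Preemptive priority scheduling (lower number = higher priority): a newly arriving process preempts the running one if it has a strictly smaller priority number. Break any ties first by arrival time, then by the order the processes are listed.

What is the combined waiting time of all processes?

39

Timeline: | P2 0-2 | P4 2-6 | P6 6-8 | P0 8-10 | P6 10-14 | P5 14-16 | P1 16-24 | P3 24-30 |
Completion: P0=10  P1=24  P2=2  P3=30  P4=6  P5=16  P6=14
Turnaround (C−A): P0=2  P1=16  P2=2  P3=30  P4=4  P5=4  P6=11
Waiting = turnaround − burst: P0=0, P1=8, P2=0, P3=24, P4=0, P5=2, P6=5
Total waiting = 0 + 8 + 0 + 24 + 0 + 2 + 5 = 39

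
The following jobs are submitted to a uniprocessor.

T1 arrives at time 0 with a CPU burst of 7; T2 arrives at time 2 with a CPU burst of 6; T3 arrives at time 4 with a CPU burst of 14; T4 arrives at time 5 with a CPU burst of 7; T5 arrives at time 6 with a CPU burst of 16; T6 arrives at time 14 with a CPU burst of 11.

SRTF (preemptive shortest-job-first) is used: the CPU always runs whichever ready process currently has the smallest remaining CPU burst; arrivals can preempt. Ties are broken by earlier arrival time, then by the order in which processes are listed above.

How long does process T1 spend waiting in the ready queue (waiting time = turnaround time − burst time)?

Timeline: | T1 0-7 | T2 7-13 | T4 13-20 | T6 20-31 | T3 31-45 | T5 45-61 |
Completion: T1=7  T2=13  T3=45  T4=20  T5=61  T6=31
Waiting(T1) = turnaround − burst = 7 − 7 = 0

0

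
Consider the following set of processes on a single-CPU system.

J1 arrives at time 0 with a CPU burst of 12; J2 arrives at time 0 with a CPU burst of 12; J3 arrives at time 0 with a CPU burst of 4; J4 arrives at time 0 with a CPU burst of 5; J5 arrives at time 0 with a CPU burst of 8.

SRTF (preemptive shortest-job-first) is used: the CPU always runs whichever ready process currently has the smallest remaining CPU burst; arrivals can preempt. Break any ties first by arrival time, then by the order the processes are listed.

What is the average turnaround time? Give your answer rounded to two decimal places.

Schedule: | J3 0-4 | J4 4-9 | J5 9-17 | J1 17-29 | J2 29-41 |
Completion: J1=29  J2=41  J3=4  J4=9  J5=17
Turnaround (C−A): J1=29  J2=41  J3=4  J4=9  J5=17
Turnaround times: J1=29, J2=41, J3=4, J4=9, J5=17
Average turnaround = (29+41+4+9+17) / 5 = 100/5 = 20.00

20.00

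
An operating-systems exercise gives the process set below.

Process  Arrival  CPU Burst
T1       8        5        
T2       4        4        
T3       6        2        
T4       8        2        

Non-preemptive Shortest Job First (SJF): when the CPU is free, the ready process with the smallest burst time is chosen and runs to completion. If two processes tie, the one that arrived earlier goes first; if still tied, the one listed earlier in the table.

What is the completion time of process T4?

Timeline: | idle 0-4 | T2 4-8 | T3 8-10 | T4 10-12 | T1 12-17 |
Completion: T1=17  T2=8  T3=10  T4=12
Turnaround (C−A): T1=9  T2=4  T3=4  T4=4

12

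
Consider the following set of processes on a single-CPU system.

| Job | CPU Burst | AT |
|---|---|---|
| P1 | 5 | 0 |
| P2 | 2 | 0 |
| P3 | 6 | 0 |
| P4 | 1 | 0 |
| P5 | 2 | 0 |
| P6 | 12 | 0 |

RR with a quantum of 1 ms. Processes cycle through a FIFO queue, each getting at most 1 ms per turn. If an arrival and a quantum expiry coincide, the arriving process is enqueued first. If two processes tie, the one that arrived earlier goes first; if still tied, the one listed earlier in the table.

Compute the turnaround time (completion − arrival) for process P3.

Schedule: | P1 0-1 | P2 1-2 | P3 2-3 | P4 3-4 | P5 4-5 | P6 5-6 | P1 6-7 | P2 7-8 | P3 8-9 | P5 9-10 | P6 10-11 | P1 11-12 | P3 12-13 | P6 13-14 | P1 14-15 | P3 15-16 | P6 16-17 | P1 17-18 | P3 18-19 | P6 19-20 | P3 20-21 | P6 21-28 |
Completion: P1=18  P2=8  P3=21  P4=4  P5=10  P6=28
Turnaround (C−A): P1=18  P2=8  P3=21  P4=4  P5=10  P6=28
Turnaround(P3) = completion − arrival = 21 − 0 = 21

21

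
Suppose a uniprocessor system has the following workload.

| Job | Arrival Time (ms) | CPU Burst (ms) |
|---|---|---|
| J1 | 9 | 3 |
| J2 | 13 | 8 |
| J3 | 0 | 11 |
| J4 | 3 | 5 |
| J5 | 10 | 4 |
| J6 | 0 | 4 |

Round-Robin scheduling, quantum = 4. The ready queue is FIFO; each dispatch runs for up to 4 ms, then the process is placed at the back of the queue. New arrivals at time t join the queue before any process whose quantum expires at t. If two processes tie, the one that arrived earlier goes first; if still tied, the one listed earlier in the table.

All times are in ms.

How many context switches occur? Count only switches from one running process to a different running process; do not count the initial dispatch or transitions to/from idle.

9

Gantt: | J3 0-4 | J6 4-8 | J4 8-12 | J3 12-16 | J1 16-19 | J5 19-23 | J4 23-24 | J2 24-28 | J3 28-31 | J2 31-35 |
Completion: J1=19  J2=35  J3=31  J4=24  J5=23  J6=8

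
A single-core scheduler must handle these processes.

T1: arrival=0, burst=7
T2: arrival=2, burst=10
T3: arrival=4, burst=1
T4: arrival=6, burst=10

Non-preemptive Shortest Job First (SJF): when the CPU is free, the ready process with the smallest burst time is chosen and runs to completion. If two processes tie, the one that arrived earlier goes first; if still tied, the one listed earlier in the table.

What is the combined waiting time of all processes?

Gantt: | T1 0-7 | T3 7-8 | T2 8-18 | T4 18-28 |
Completion: T1=7  T2=18  T3=8  T4=28
Turnaround (C−A): T1=7  T2=16  T3=4  T4=22
Waiting = turnaround − burst: T1=0, T2=6, T3=3, T4=12
Total waiting = 0 + 6 + 3 + 12 = 21

21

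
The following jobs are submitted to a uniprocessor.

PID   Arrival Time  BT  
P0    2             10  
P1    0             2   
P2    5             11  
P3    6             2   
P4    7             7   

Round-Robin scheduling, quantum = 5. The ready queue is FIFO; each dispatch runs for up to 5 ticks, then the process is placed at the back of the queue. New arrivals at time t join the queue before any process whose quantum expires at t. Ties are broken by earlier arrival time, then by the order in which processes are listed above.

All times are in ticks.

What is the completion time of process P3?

14

Timeline: | P1 0-2 | P0 2-7 | P2 7-12 | P3 12-14 | P4 14-19 | P0 19-24 | P2 24-29 | P4 29-31 | P2 31-32 |
Completion: P0=24  P1=2  P2=32  P3=14  P4=31
Turnaround (C−A): P0=22  P1=2  P2=27  P3=8  P4=24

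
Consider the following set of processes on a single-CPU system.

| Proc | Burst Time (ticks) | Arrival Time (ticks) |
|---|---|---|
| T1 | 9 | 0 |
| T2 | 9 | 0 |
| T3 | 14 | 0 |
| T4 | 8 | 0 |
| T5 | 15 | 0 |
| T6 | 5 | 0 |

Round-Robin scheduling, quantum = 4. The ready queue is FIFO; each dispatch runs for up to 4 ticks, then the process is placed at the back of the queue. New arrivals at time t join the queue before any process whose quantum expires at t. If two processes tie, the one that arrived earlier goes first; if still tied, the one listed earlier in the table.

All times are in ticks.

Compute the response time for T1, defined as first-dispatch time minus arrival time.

Schedule: | T1 0-4 | T2 4-8 | T3 8-12 | T4 12-16 | T5 16-20 | T6 20-24 | T1 24-28 | T2 28-32 | T3 32-36 | T4 36-40 | T5 40-44 | T6 44-45 | T1 45-46 | T2 46-47 | T3 47-51 | T5 51-55 | T3 55-57 | T5 57-60 |
Completion: T1=46  T2=47  T3=57  T4=40  T5=60  T6=45
Response(T1) = first start − arrival = 0 − 0 = 0

0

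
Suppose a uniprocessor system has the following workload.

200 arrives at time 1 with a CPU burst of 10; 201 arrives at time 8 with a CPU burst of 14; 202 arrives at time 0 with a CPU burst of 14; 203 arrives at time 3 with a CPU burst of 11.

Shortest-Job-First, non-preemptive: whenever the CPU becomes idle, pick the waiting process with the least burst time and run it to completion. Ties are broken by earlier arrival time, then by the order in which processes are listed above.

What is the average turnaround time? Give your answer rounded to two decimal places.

27.50

Gantt: | 202 0-14 | 200 14-24 | 203 24-35 | 201 35-49 |
Completion: 200=24  201=49  202=14  203=35
Turnaround times: 200=23, 201=41, 202=14, 203=32
Average turnaround = (23+41+14+32) / 4 = 110/4 = 27.50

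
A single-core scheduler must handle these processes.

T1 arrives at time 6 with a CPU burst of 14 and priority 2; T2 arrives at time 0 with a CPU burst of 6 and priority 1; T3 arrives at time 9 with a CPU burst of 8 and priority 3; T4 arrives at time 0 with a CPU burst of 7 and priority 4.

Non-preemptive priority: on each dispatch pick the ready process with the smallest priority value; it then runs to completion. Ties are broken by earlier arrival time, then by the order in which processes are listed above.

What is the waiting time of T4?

Timeline: | T2 0-6 | T1 6-20 | T3 20-28 | T4 28-35 |
Completion: T1=20  T2=6  T3=28  T4=35
Waiting(T4) = turnaround − burst = 35 − 7 = 28

28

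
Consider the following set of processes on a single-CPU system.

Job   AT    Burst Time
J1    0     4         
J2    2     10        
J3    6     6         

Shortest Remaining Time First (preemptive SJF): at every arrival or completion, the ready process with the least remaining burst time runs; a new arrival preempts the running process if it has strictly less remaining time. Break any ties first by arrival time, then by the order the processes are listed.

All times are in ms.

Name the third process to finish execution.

Schedule: | J1 0-4 | J2 4-6 | J3 6-12 | J2 12-20 |
Completion: J1=4  J2=20  J3=12
Finish order: J1 → J3 → J2

J2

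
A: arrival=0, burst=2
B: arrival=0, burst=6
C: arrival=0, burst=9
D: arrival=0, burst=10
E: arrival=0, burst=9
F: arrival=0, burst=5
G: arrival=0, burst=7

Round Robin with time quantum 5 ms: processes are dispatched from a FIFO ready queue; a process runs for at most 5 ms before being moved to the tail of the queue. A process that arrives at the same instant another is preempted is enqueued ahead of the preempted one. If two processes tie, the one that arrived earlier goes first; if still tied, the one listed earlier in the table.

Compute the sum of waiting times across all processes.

187

Timeline: | A 0-2 | B 2-7 | C 7-12 | D 12-17 | E 17-22 | F 22-27 | G 27-32 | B 32-33 | C 33-37 | D 37-42 | E 42-46 | G 46-48 |
Completion: A=2  B=33  C=37  D=42  E=46  F=27  G=48
Waiting = turnaround − burst: A=0, B=27, C=28, D=32, E=37, F=22, G=41
Total waiting = 0 + 27 + 28 + 32 + 37 + 22 + 41 = 187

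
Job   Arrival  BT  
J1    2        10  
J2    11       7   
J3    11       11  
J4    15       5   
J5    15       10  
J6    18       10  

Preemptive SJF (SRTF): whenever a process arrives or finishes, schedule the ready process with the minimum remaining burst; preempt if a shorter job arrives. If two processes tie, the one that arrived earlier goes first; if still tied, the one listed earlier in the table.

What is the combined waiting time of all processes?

63

Timeline: | idle 0-2 | J1 2-12 | J2 12-19 | J4 19-24 | J5 24-34 | J6 34-44 | J3 44-55 |
Completion: J1=12  J2=19  J3=55  J4=24  J5=34  J6=44
Waiting = turnaround − burst: J1=0, J2=1, J3=33, J4=4, J5=9, J6=16
Total waiting = 0 + 1 + 33 + 4 + 9 + 16 = 63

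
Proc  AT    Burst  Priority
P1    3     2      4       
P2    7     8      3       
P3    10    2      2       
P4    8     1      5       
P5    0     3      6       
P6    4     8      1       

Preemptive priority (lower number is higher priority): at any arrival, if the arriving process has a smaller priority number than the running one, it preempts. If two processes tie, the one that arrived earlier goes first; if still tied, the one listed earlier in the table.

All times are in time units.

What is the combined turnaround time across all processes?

Schedule: | P5 0-3 | P1 3-4 | P6 4-12 | P3 12-14 | P2 14-22 | P1 22-23 | P4 23-24 |
Completion: P1=23  P2=22  P3=14  P4=24  P5=3  P6=12
Turnaround (C−A): P1=20  P2=15  P3=4  P4=16  P5=3  P6=8
Turnaround = completion − arrival: P1=20, P2=15, P3=4, P4=16, P5=3, P6=8
Total turnaround = 20 + 15 + 4 + 16 + 3 + 8 = 66

66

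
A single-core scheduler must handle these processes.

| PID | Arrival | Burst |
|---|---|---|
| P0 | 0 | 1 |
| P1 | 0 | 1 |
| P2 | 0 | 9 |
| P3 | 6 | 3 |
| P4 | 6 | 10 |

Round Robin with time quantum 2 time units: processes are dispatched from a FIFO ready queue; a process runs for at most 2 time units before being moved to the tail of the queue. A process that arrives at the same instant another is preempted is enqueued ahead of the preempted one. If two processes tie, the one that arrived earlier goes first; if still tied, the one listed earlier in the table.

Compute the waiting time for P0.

Gantt: | P0 0-1 | P1 1-2 | P2 2-6 | P3 6-8 | P4 8-10 | P2 10-12 | P3 12-13 | P4 13-15 | P2 15-17 | P4 17-19 | P2 19-20 | P4 20-24 |
Completion: P0=1  P1=2  P2=20  P3=13  P4=24
Waiting(P0) = turnaround − burst = 1 − 1 = 0

0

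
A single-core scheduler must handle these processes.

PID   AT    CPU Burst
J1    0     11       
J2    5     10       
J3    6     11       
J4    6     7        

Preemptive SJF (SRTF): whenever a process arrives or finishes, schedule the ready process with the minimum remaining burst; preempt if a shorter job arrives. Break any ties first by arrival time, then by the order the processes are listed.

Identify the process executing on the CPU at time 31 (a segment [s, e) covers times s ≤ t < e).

J3

Gantt: | J1 0-11 | J4 11-18 | J2 18-28 | J3 28-39 |
Completion: J1=11  J2=28  J3=39  J4=18
Turnaround (C−A): J1=11  J2=23  J3=33  J4=12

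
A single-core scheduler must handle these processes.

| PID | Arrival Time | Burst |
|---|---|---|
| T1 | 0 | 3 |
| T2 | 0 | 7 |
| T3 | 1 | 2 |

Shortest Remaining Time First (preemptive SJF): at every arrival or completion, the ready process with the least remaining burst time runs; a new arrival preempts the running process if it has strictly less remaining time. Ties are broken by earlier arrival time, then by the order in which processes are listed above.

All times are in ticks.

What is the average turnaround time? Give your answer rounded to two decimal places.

Schedule: | T1 0-3 | T3 3-5 | T2 5-12 |
Completion: T1=3  T2=12  T3=5
Turnaround times: T1=3, T2=12, T3=4
Average turnaround = (3+12+4) / 3 = 19/3 = 6.33

6.33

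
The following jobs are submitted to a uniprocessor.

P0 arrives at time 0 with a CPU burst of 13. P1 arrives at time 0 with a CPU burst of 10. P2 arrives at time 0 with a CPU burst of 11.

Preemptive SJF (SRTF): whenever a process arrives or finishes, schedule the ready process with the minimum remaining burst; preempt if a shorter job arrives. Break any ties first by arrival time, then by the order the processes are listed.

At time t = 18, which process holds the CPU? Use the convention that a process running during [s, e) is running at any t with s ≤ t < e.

P2

Schedule: | P1 0-10 | P2 10-21 | P0 21-34 |
Completion: P0=34  P1=10  P2=21
Turnaround (C−A): P0=34  P1=10  P2=21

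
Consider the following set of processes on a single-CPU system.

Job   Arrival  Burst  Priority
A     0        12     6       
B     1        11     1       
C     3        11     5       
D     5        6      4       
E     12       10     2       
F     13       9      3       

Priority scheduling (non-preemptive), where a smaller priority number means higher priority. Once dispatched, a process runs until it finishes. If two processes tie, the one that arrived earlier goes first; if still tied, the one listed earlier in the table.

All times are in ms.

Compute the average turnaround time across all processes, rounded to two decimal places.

30.50

Timeline: | A 0-12 | B 12-23 | E 23-33 | F 33-42 | D 42-48 | C 48-59 |
Completion: A=12  B=23  C=59  D=48  E=33  F=42
Turnaround times: A=12, B=22, C=56, D=43, E=21, F=29
Average turnaround = (12+22+56+43+21+29) / 6 = 183/6 = 30.50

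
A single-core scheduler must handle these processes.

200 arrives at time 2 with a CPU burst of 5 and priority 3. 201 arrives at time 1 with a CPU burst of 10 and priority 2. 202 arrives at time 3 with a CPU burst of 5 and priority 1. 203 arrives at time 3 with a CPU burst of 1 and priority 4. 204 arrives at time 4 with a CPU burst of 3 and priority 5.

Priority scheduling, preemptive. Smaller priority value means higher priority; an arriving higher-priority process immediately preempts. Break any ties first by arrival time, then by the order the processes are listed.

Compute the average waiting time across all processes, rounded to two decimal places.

11.00

Schedule: | idle 0-1 | 201 1-3 | 202 3-8 | 201 8-16 | 200 16-21 | 203 21-22 | 204 22-25 |
Completion: 200=21  201=16  202=8  203=22  204=25
Waiting times: 200=14, 201=5, 202=0, 203=18, 204=18
Average waiting = (14+5+0+18+18) / 5 = 55/5 = 11.00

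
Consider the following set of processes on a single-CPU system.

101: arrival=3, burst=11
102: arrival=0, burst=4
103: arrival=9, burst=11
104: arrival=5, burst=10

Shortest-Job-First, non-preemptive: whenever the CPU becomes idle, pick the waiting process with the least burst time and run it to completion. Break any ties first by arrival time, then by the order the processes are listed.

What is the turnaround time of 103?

27

Timeline: | 102 0-4 | 101 4-15 | 104 15-25 | 103 25-36 |
Completion: 101=15  102=4  103=36  104=25
Turnaround (C−A): 101=12  102=4  103=27  104=20
Turnaround(103) = completion − arrival = 36 − 9 = 27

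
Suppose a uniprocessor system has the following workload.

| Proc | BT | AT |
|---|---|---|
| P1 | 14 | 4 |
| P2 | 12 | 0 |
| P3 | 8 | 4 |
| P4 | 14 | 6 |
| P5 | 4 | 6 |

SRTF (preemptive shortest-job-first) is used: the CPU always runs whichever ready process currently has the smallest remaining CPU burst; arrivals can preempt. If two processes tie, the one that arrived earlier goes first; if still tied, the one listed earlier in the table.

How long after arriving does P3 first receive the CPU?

12

Timeline: | P2 0-6 | P5 6-10 | P2 10-16 | P3 16-24 | P1 24-38 | P4 38-52 |
Completion: P1=38  P2=16  P3=24  P4=52  P5=10
Turnaround (C−A): P1=34  P2=16  P3=20  P4=46  P5=4
Response(P3) = first start − arrival = 16 − 4 = 12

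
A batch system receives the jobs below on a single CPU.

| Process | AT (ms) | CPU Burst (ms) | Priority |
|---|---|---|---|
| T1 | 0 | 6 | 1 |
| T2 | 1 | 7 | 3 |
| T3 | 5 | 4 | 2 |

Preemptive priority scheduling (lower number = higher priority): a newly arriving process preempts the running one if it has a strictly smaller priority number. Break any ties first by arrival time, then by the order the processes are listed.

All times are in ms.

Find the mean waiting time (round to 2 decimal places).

Schedule: | T1 0-6 | T3 6-10 | T2 10-17 |
Completion: T1=6  T2=17  T3=10
Waiting times: T1=0, T2=9, T3=1
Average waiting = (0+9+1) / 3 = 10/3 = 3.33

3.33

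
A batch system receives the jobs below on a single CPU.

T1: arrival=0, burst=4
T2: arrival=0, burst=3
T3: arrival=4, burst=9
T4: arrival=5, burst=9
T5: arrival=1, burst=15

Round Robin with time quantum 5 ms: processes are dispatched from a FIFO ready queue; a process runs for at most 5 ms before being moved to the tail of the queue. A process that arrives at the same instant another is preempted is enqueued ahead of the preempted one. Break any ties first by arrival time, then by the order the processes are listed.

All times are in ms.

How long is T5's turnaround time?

Gantt: | T1 0-4 | T2 4-7 | T5 7-12 | T3 12-17 | T4 17-22 | T5 22-27 | T3 27-31 | T4 31-35 | T5 35-40 |
Completion: T1=4  T2=7  T3=31  T4=35  T5=40
Turnaround (C−A): T1=4  T2=7  T3=27  T4=30  T5=39
Turnaround(T5) = completion − arrival = 40 − 1 = 39

39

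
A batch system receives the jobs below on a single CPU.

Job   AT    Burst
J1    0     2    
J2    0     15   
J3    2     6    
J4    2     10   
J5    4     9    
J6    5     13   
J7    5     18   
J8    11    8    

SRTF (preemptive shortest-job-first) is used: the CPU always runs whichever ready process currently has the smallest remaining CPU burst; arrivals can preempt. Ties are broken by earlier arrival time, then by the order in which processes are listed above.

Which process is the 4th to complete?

Gantt: | J1 0-2 | J3 2-8 | J5 8-17 | J8 17-25 | J4 25-35 | J6 35-48 | J2 48-63 | J7 63-81 |
Completion: J1=2  J2=63  J3=8  J4=35  J5=17  J6=48  J7=81  J8=25
Turnaround (C−A): J1=2  J2=63  J3=6  J4=33  J5=13  J6=43  J7=76  J8=14
Finish order: J1 → J3 → J5 → J8 → J4 → J6 → J2 → J7

J8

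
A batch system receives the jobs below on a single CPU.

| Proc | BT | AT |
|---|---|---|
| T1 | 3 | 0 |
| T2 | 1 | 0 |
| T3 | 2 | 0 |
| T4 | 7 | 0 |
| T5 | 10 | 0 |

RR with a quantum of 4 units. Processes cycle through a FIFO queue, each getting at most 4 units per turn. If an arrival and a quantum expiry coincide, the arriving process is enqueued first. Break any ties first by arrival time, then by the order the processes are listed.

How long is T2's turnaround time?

Gantt: | T1 0-3 | T2 3-4 | T3 4-6 | T4 6-10 | T5 10-14 | T4 14-17 | T5 17-23 |
Completion: T1=3  T2=4  T3=6  T4=17  T5=23
Turnaround(T2) = completion − arrival = 4 − 0 = 4

4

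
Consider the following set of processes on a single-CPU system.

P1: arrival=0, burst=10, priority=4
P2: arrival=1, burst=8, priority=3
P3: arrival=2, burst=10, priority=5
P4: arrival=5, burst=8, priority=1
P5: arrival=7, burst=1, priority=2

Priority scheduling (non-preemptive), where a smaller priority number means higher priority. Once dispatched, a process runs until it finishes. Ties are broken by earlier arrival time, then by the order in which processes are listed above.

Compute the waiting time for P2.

Gantt: | P1 0-10 | P4 10-18 | P5 18-19 | P2 19-27 | P3 27-37 |
Completion: P1=10  P2=27  P3=37  P4=18  P5=19
Waiting(P2) = turnaround − burst = 26 − 8 = 18

18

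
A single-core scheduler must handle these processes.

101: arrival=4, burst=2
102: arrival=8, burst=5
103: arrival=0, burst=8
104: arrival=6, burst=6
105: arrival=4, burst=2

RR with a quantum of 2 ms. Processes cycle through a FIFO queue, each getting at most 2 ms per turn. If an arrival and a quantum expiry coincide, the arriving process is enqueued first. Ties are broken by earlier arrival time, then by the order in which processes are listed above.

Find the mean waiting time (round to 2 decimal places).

Schedule: | 103 0-4 | 101 4-6 | 105 6-8 | 103 8-10 | 104 10-12 | 102 12-14 | 103 14-16 | 104 16-18 | 102 18-20 | 104 20-22 | 102 22-23 |
Completion: 101=6  102=23  103=16  104=22  105=8
Turnaround (C−A): 101=2  102=15  103=16  104=16  105=4
Waiting times: 101=0, 102=10, 103=8, 104=10, 105=2
Average waiting = (0+10+8+10+2) / 5 = 30/5 = 6.00

6.00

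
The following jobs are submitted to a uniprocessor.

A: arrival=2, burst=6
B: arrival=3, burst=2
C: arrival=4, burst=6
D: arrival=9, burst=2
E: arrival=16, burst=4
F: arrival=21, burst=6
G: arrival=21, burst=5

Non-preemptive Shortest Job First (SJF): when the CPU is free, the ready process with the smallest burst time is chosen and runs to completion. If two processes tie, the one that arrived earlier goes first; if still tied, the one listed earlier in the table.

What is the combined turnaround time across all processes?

54

Timeline: | idle 0-2 | A 2-8 | B 8-10 | D 10-12 | C 12-18 | E 18-22 | G 22-27 | F 27-33 |
Completion: A=8  B=10  C=18  D=12  E=22  F=33  G=27
Turnaround = completion − arrival: A=6, B=7, C=14, D=3, E=6, F=12, G=6
Total turnaround = 6 + 7 + 14 + 3 + 6 + 12 + 6 = 54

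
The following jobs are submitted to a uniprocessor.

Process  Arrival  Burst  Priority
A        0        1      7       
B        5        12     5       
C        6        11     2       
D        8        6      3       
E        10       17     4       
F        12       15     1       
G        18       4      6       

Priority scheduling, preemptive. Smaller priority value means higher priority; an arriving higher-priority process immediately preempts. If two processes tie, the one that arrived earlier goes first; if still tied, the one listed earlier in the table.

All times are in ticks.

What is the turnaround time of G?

52

Gantt: | A 0-1 | idle 1-5 | B 5-6 | C 6-12 | F 12-27 | C 27-32 | D 32-38 | E 38-55 | B 55-66 | G 66-70 |
Completion: A=1  B=66  C=32  D=38  E=55  F=27  G=70
Turnaround (C−A): A=1  B=61  C=26  D=30  E=45  F=15  G=52
Turnaround(G) = completion − arrival = 70 − 18 = 52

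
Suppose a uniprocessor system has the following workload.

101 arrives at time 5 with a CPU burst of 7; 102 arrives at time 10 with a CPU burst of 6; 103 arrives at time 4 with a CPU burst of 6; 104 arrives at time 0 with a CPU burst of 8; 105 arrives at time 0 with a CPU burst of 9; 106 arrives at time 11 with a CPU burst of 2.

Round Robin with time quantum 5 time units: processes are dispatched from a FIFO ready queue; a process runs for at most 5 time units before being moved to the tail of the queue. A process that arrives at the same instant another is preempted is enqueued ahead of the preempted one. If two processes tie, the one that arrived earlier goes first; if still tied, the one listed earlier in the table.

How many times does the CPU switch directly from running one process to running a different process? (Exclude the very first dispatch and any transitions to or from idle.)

10

Timeline: | 104 0-5 | 105 5-10 | 103 10-15 | 101 15-20 | 104 20-23 | 102 23-28 | 105 28-32 | 106 32-34 | 103 34-35 | 101 35-37 | 102 37-38 |
Completion: 101=37  102=38  103=35  104=23  105=32  106=34
Turnaround (C−A): 101=32  102=28  103=31  104=23  105=32  106=23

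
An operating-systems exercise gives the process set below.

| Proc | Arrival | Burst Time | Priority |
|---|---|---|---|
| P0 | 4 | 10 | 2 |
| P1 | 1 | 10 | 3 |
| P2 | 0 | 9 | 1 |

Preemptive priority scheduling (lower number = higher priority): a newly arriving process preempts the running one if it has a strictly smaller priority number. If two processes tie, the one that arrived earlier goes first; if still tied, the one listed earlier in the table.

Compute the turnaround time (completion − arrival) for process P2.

Gantt: | P2 0-9 | P0 9-19 | P1 19-29 |
Completion: P0=19  P1=29  P2=9
Turnaround(P2) = completion − arrival = 9 − 0 = 9

9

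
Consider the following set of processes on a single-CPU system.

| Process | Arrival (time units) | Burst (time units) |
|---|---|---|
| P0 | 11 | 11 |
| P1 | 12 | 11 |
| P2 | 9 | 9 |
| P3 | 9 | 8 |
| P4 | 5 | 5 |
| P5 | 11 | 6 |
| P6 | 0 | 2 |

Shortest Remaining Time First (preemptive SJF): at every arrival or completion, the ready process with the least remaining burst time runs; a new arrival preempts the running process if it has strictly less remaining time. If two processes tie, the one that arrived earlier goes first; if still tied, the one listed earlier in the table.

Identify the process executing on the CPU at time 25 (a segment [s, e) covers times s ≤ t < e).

P2

Timeline: | P6 0-2 | idle 2-5 | P4 5-10 | P3 10-11 | P5 11-17 | P3 17-24 | P2 24-33 | P0 33-44 | P1 44-55 |
Completion: P0=44  P1=55  P2=33  P3=24  P4=10  P5=17  P6=2
Turnaround (C−A): P0=33  P1=43  P2=24  P3=15  P4=5  P5=6  P6=2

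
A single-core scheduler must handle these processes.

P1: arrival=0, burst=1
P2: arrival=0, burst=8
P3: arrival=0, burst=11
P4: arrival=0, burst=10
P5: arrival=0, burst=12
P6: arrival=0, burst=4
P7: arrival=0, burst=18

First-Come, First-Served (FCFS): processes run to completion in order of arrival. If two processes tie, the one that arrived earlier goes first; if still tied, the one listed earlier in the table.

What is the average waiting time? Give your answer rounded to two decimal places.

Gantt: | P1 0-1 | P2 1-9 | P3 9-20 | P4 20-30 | P5 30-42 | P6 42-46 | P7 46-64 |
Completion: P1=1  P2=9  P3=20  P4=30  P5=42  P6=46  P7=64
Turnaround (C−A): P1=1  P2=9  P3=20  P4=30  P5=42  P6=46  P7=64
Waiting times: P1=0, P2=1, P3=9, P4=20, P5=30, P6=42, P7=46
Average waiting = (0+1+9+20+30+42+46) / 7 = 148/7 = 21.14

21.14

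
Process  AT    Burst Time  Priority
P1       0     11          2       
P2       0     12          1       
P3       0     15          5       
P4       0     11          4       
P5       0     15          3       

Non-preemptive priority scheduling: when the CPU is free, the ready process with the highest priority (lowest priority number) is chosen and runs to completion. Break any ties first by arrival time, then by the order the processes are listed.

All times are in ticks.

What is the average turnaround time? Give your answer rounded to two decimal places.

37.20

Schedule: | P2 0-12 | P1 12-23 | P5 23-38 | P4 38-49 | P3 49-64 |
Completion: P1=23  P2=12  P3=64  P4=49  P5=38
Turnaround (C−A): P1=23  P2=12  P3=64  P4=49  P5=38
Turnaround times: P1=23, P2=12, P3=64, P4=49, P5=38
Average turnaround = (23+12+64+49+38) / 5 = 186/5 = 37.20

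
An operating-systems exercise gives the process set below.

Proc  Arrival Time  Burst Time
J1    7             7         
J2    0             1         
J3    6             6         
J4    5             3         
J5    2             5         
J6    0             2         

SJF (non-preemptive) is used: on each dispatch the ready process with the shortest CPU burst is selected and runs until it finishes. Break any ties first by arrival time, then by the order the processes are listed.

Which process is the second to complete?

Gantt: | J2 0-1 | J6 1-3 | J5 3-8 | J4 8-11 | J3 11-17 | J1 17-24 |
Completion: J1=24  J2=1  J3=17  J4=11  J5=8  J6=3
Finish order: J2 → J6 → J5 → J4 → J3 → J1

J6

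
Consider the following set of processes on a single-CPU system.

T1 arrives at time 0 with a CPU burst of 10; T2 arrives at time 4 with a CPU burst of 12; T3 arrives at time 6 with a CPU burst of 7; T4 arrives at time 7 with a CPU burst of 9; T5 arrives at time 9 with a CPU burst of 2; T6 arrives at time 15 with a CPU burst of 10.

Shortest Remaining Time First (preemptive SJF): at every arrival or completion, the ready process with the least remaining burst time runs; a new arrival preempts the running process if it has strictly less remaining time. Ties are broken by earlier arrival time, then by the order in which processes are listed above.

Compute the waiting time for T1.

0

Gantt: | T1 0-10 | T5 10-12 | T3 12-19 | T4 19-28 | T6 28-38 | T2 38-50 |
Completion: T1=10  T2=50  T3=19  T4=28  T5=12  T6=38
Turnaround (C−A): T1=10  T2=46  T3=13  T4=21  T5=3  T6=23
Waiting(T1) = turnaround − burst = 10 − 10 = 0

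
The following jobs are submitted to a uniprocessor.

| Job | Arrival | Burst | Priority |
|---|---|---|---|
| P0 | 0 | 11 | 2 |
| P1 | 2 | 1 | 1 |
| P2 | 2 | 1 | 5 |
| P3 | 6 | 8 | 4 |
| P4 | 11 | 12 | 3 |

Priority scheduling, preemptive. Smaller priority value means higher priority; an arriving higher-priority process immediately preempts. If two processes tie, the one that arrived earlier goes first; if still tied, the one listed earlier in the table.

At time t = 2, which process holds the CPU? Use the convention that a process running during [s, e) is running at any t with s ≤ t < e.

Gantt: | P0 0-2 | P1 2-3 | P0 3-12 | P4 12-24 | P3 24-32 | P2 32-33 |
Completion: P0=12  P1=3  P2=33  P3=32  P4=24

P1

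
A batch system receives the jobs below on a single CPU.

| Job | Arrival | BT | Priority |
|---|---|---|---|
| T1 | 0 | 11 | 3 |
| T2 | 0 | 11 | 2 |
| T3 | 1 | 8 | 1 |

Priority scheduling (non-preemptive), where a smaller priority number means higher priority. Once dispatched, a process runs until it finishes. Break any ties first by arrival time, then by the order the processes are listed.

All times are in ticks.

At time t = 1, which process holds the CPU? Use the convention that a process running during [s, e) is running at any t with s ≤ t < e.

T2

Gantt: | T2 0-11 | T3 11-19 | T1 19-30 |
Completion: T1=30  T2=11  T3=19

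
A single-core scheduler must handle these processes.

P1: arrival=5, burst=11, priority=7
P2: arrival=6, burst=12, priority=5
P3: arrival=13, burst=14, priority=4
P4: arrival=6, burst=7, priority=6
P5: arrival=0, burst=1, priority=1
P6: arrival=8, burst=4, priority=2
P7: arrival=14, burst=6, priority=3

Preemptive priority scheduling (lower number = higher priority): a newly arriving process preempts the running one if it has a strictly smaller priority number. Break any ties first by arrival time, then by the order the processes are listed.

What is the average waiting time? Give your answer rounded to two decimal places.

15.57

Gantt: | P5 0-1 | idle 1-5 | P1 5-6 | P2 6-8 | P6 8-12 | P2 12-13 | P3 13-14 | P7 14-20 | P3 20-33 | P2 33-42 | P4 42-49 | P1 49-59 |
Completion: P1=59  P2=42  P3=33  P4=49  P5=1  P6=12  P7=20
Turnaround (C−A): P1=54  P2=36  P3=20  P4=43  P5=1  P6=4  P7=6
Waiting times: P1=43, P2=24, P3=6, P4=36, P5=0, P6=0, P7=0
Average waiting = (43+24+6+36+0+0+0) / 7 = 109/7 = 15.57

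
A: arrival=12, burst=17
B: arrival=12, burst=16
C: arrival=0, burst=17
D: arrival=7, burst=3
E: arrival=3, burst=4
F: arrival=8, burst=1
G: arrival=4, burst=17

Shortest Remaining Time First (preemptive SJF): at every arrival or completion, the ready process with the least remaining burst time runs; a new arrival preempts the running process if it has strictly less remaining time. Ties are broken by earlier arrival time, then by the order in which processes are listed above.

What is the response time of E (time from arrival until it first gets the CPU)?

0

Timeline: | C 0-3 | E 3-7 | D 7-8 | F 8-9 | D 9-11 | C 11-25 | B 25-41 | G 41-58 | A 58-75 |
Completion: A=75  B=41  C=25  D=11  E=7  F=9  G=58
Turnaround (C−A): A=63  B=29  C=25  D=4  E=4  F=1  G=54
Response(E) = first start − arrival = 3 − 3 = 0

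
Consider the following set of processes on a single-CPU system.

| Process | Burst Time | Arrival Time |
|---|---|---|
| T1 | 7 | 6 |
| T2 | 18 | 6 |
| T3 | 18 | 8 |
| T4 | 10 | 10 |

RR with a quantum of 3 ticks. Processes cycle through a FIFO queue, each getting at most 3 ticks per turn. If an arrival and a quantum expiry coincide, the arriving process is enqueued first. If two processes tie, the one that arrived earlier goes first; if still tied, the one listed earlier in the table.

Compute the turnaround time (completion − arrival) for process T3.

51

Timeline: | idle 0-6 | T1 6-9 | T2 9-12 | T3 12-15 | T1 15-18 | T4 18-21 | T2 21-24 | T3 24-27 | T1 27-28 | T4 28-31 | T2 31-34 | T3 34-37 | T4 37-40 | T2 40-43 | T3 43-46 | T4 46-47 | T2 47-50 | T3 50-53 | T2 53-56 | T3 56-59 |
Completion: T1=28  T2=56  T3=59  T4=47
Turnaround (C−A): T1=22  T2=50  T3=51  T4=37
Turnaround(T3) = completion − arrival = 59 − 8 = 51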